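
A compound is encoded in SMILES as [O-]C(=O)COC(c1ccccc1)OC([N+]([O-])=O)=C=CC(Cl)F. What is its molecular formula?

C13H10ClFNO6-

Heavy atoms from the SMILES: 13 C, 1 Cl, 1 F, 1 N, 6 O.
Implicit hydrogens by atom environment:
  5 × C (aromatic): 1 H each → 5
  4 × O: no H
  3 × C: 1 H each → 3
  3 × C: no H
  2 × O (charge -1): no H
  1 × C: 2 H
  1 × C (aromatic): no H
  1 × Cl: no H
  1 × F: no H
  1 × N (charge +1): no H
  Total hydrogens = 10.
Net charge -1.
Molecular formula: C13H10ClFNO6-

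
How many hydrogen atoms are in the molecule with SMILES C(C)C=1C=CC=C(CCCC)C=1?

Hydrogens are implicit in SMILES; fill each atom to its normal valence:
  4 × C: 2 H each → 8
  4 × C (aromatic): 1 H each → 4
  2 × C: 3 H each → 6
  2 × C (aromatic): no H
  Total hydrogens = 18.

18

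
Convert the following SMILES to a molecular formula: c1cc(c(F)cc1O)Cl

C6H4ClFO

Heavy atoms from the SMILES: 6 C, 1 Cl, 1 F, 1 O.
Implicit hydrogens by atom environment:
  3 × C (aromatic): 1 H each → 3
  3 × C (aromatic): no H
  1 × Cl: no H
  1 × F: no H
  1 × O: 1 H
  Total hydrogens = 4.
Molecular formula: C6H4ClFO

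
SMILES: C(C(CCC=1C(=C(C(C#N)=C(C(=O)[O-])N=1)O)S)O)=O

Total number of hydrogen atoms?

9

Hydrogens are implicit in SMILES; fill each atom to its normal valence:
  5 × C (aromatic): no H
  2 × C: 2 H each → 4
  2 × C: 1 H each → 2
  2 × C: no H
  2 × O: 1 H each → 2
  2 × O: no H
  1 × N (aromatic): no H
  1 × N: no H
  1 × O (charge -1): no H
  1 × S: 1 H
  Total hydrogens = 9.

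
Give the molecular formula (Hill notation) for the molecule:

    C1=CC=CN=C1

C5H5N

Heavy atoms from the SMILES: 5 C, 1 N.
Implicit hydrogens by atom environment:
  5 × C (aromatic): 1 H each → 5
  1 × N (aromatic): no H
  Total hydrogens = 5.
Molecular formula: C5H5N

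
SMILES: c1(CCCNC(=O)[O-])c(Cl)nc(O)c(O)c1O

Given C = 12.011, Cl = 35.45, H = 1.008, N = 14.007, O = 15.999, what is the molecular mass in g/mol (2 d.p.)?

261.64

Molecular formula: C9H10ClN2O5-.
M = 9×12.011 + 1×35.45 + 10×1.008 + 2×14.007 + 5×15.999 = 261.64 g/mol.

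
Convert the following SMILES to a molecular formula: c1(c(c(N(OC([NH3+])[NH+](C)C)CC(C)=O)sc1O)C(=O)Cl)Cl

[C11H17Cl2N3O4S]2+

Heavy atoms from the SMILES: 11 C, 2 Cl, 3 N, 4 O, 1 S.
Implicit hydrogens by atom environment:
  4 × C (aromatic): no H
  3 × C: 3 H each → 9
  3 × O: no H
  2 × C: no H
  2 × Cl: no H
  1 × C: 2 H
  1 × C: 1 H
  1 × N (charge +1): 3 H
  1 × N (charge +1): 1 H
  1 × N: no H
  1 × O: 1 H
  1 × S (aromatic): no H
  Total hydrogens = 17.
Net charge +2.
Molecular formula: [C11H17Cl2N3O4S]2+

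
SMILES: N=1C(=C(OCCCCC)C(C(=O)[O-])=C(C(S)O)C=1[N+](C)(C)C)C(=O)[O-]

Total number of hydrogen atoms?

Hydrogens are implicit in SMILES; fill each atom to its normal valence:
  5 × C (aromatic): no H
  4 × C: 3 H each → 12
  4 × C: 2 H each → 8
  3 × O: no H
  2 × C: no H
  2 × O (charge -1): no H
  1 × C: 1 H
  1 × N (aromatic): no H
  1 × N (charge +1): no H
  1 × O: 1 H
  1 × S: 1 H
  Total hydrogens = 23.

23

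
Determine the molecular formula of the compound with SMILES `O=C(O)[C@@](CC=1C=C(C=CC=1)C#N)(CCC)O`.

C13H15NO3

Heavy atoms from the SMILES: 13 C, 1 N, 3 O.
Implicit hydrogens by atom environment:
  4 × C (aromatic): 1 H each → 4
  3 × C: 2 H each → 6
  3 × C: no H
  2 × C (aromatic): no H
  2 × O: 1 H each → 2
  1 × C: 3 H
  1 × N: no H
  1 × O: no H
  Total hydrogens = 15.
Molecular formula: C13H15NO3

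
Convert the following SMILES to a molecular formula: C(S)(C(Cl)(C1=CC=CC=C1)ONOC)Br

C9H11BrClNO2S

Heavy atoms from the SMILES: 1 Br, 9 C, 1 Cl, 1 N, 2 O, 1 S.
Implicit hydrogens by atom environment:
  5 × C (aromatic): 1 H each → 5
  2 × O: no H
  1 × Br: no H
  1 × C: 3 H
  1 × C: 1 H
  1 × C: no H
  1 × C (aromatic): no H
  1 × Cl: no H
  1 × N: 1 H
  1 × S: 1 H
  Total hydrogens = 11.
Molecular formula: C9H11BrClNO2S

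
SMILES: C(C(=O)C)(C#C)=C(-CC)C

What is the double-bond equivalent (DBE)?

Molecular formula from the SMILES: C9H12O.
DoU = (2C + 2 + N − H − X)/2 = (2·9 + 2 + 0 − 12 − 0)/2 = 8/2 = 4.
(Structurally: 0 ring(s) + 4 π bond(s) = 4.)

4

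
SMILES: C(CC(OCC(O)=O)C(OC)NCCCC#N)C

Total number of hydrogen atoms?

22

Hydrogens are implicit in SMILES; fill each atom to its normal valence:
  6 × C: 2 H each → 12
  3 × O: no H
  2 × C: 3 H each → 6
  2 × C: 1 H each → 2
  2 × C: no H
  1 × N: 1 H
  1 × N: no H
  1 × O: 1 H
  Total hydrogens = 22.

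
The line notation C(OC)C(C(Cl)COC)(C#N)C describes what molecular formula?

C8H14ClNO2

Heavy atoms from the SMILES: 8 C, 1 Cl, 1 N, 2 O.
Implicit hydrogens by atom environment:
  3 × C: 3 H each → 9
  2 × C: 2 H each → 4
  2 × C: no H
  2 × O: no H
  1 × C: 1 H
  1 × Cl: no H
  1 × N: no H
  Total hydrogens = 14.
Molecular formula: C8H14ClNO2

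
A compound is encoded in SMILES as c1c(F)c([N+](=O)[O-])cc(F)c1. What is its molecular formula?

C6H3F2NO2

Heavy atoms from the SMILES: 6 C, 2 F, 1 N, 2 O.
Implicit hydrogens by atom environment:
  3 × C (aromatic): 1 H each → 3
  3 × C (aromatic): no H
  2 × F: no H
  1 × N (charge +1): no H
  1 × O: no H
  1 × O (charge -1): no H
  Total hydrogens = 3.
Molecular formula: C6H3F2NO2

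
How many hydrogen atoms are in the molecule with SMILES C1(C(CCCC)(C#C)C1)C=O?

Hydrogens are implicit in SMILES; fill each atom to its normal valence:
  4 × C: 2 H each → 8
  3 × C: 1 H each → 3
  2 × C: no H
  1 × C: 3 H
  1 × O: no H
  Total hydrogens = 14.

14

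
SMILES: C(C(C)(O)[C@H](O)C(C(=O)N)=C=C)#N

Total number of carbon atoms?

8

The symbol for carbon appears 8 times in the SMILES.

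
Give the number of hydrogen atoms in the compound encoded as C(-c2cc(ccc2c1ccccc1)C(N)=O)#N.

Hydrogens are implicit in SMILES; fill each atom to its normal valence:
  8 × C (aromatic): 1 H each → 8
  4 × C (aromatic): no H
  2 × C: no H
  1 × N: 2 H
  1 × N: no H
  1 × O: no H
  Total hydrogens = 10.

10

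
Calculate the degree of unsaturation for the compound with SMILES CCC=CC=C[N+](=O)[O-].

3

Molecular formula from the SMILES: C6H9NO2.
DoU = (2C + 2 + N − H − X)/2 = (2·6 + 2 + 1 − 9 − 0)/2 = 6/2 = 3.
(Structurally: 0 ring(s) + 3 π bond(s) = 3.)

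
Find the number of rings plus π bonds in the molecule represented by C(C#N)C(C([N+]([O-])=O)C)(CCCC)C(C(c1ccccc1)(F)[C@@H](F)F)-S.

Molecular formula from the SMILES: C18H23F3N2O2S.
DoU = (2C + 2 + N − H − X)/2 = (2·18 + 2 + 2 − 23 − 3)/2 = 14/2 = 7.
(Structurally: 1 ring(s) + 6 π bond(s) = 7.)

7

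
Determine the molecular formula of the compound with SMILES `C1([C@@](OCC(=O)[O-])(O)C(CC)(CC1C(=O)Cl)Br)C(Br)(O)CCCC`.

C15H22Br2ClO6-

Heavy atoms from the SMILES: 2 Br, 15 C, 1 Cl, 6 O.
Implicit hydrogens by atom environment:
  6 × C: 2 H each → 12
  5 × C: no H
  3 × O: no H
  2 × Br: no H
  2 × C: 3 H each → 6
  2 × C: 1 H each → 2
  2 × O: 1 H each → 2
  1 × Cl: no H
  1 × O (charge -1): no H
  Total hydrogens = 22.
Net charge -1.
Molecular formula: C15H22Br2ClO6-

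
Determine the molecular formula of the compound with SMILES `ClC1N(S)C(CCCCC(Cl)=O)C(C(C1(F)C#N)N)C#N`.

Heavy atoms from the SMILES: 12 C, 2 Cl, 1 F, 4 N, 1 O, 1 S.
Implicit hydrogens by atom environment:
  4 × C: 2 H each → 8
  4 × C: 1 H each → 4
  4 × C: no H
  3 × N: no H
  2 × Cl: no H
  1 × F: no H
  1 × N: 2 H
  1 × O: no H
  1 × S: 1 H
  Total hydrogens = 15.
Molecular formula: C12H15Cl2FN4OS

C12H15Cl2FN4OS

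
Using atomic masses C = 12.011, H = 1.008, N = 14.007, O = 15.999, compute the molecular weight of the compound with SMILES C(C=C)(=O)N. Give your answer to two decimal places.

71.08

Molecular formula: C3H5NO.
M = 3×12.011 + 5×1.008 + 1×14.007 + 1×15.999 = 71.08 g/mol.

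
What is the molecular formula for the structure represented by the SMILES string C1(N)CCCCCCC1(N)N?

C8H19N3

Heavy atoms from the SMILES: 8 C, 3 N.
Implicit hydrogens by atom environment:
  6 × C: 2 H each → 12
  3 × N: 2 H each → 6
  1 × C: 1 H
  1 × C: no H
  Total hydrogens = 19.
Molecular formula: C8H19N3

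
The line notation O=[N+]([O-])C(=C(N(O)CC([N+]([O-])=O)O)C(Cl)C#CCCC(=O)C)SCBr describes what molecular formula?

Heavy atoms from the SMILES: 1 Br, 12 C, 1 Cl, 3 N, 7 O, 1 S.
Implicit hydrogens by atom environment:
  5 × C: no H
  4 × C: 2 H each → 8
  3 × O: no H
  2 × C: 1 H each → 2
  2 × N (charge +1): no H
  2 × O: 1 H each → 2
  2 × O (charge -1): no H
  1 × Br: no H
  1 × C: 3 H
  1 × Cl: no H
  1 × N: no H
  1 × S: no H
  Total hydrogens = 15.
Molecular formula: C12H15BrClN3O7S

C12H15BrClN3O7S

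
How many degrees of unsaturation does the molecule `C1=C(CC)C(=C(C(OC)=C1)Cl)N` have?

Molecular formula from the SMILES: C9H12ClNO.
DoU = (2C + 2 + N − H − X)/2 = (2·9 + 2 + 1 − 12 − 1)/2 = 8/2 = 4.
(Structurally: 1 ring(s) + 3 π bond(s) = 4.)

4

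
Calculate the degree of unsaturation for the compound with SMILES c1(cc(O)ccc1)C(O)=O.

5

Molecular formula from the SMILES: C7H6O3.
DoU = (2C + 2 + N − H − X)/2 = (2·7 + 2 + 0 − 6 − 0)/2 = 10/2 = 5.
(Structurally: 1 ring(s) + 4 π bond(s) = 5.)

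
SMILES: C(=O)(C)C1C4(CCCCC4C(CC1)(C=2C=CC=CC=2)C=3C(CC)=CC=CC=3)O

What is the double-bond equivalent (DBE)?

Molecular formula from the SMILES: C26H32O2.
DoU = (2C + 2 + N − H − X)/2 = (2·26 + 2 + 0 − 32 − 0)/2 = 22/2 = 11.
(Structurally: 4 ring(s) + 7 π bond(s) = 11.)

11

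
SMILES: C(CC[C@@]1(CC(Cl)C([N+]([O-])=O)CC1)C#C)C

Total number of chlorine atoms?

1

The symbol for chlorine appears 1 time in the SMILES.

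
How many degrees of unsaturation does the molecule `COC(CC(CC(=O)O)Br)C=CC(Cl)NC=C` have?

Molecular formula from the SMILES: C11H17BrClNO3.
DoU = (2C + 2 + N − H − X)/2 = (2·11 + 2 + 1 − 17 − 2)/2 = 6/2 = 3.
(Structurally: 0 ring(s) + 3 π bond(s) = 3.)

3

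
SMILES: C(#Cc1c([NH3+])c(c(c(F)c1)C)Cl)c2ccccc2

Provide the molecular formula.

Heavy atoms from the SMILES: 15 C, 1 Cl, 1 F, 1 N.
Implicit hydrogens by atom environment:
  6 × C (aromatic): 1 H each → 6
  6 × C (aromatic): no H
  2 × C: no H
  1 × C: 3 H
  1 × Cl: no H
  1 × F: no H
  1 × N (charge +1): 3 H
  Total hydrogens = 12.
Net charge +1.
Molecular formula: C15H12ClFN+

C15H12ClFN+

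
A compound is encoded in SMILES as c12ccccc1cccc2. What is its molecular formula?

Heavy atoms from the SMILES: 10 C.
Implicit hydrogens by atom environment:
  8 × C (aromatic): 1 H each → 8
  2 × C (aromatic): no H
  Total hydrogens = 8.
Molecular formula: C10H8

C10H8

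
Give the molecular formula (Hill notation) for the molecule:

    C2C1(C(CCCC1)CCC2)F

C10H17F

Heavy atoms from the SMILES: 10 C, 1 F.
Implicit hydrogens by atom environment:
  8 × C: 2 H each → 16
  1 × C: 1 H
  1 × C: no H
  1 × F: no H
  Total hydrogens = 17.
Molecular formula: C10H17F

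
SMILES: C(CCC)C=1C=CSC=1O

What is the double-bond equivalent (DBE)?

Molecular formula from the SMILES: C8H12OS.
DoU = (2C + 2 + N − H − X)/2 = (2·8 + 2 + 0 − 12 − 0)/2 = 6/2 = 3.
(Structurally: 1 ring(s) + 2 π bond(s) = 3.)

3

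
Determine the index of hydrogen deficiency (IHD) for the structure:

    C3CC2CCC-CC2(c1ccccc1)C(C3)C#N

8

Molecular formula from the SMILES: C17H21N.
DoU = (2C + 2 + N − H − X)/2 = (2·17 + 2 + 1 − 21 − 0)/2 = 16/2 = 8.
(Structurally: 3 ring(s) + 5 π bond(s) = 8.)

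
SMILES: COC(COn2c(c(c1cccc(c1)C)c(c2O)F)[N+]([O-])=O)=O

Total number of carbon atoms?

The symbol for carbon appears 14 times in the SMILES. Lowercase c denotes aromatic carbon and counts toward C.

14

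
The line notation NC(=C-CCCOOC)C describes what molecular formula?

C7H15NO2

Heavy atoms from the SMILES: 7 C, 1 N, 2 O.
Implicit hydrogens by atom environment:
  3 × C: 2 H each → 6
  2 × C: 3 H each → 6
  2 × O: no H
  1 × C: 1 H
  1 × C: no H
  1 × N: 2 H
  Total hydrogens = 15.
Molecular formula: C7H15NO2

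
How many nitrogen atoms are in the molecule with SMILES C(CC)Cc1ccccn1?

1

The symbol for nitrogen appears 1 time in the SMILES.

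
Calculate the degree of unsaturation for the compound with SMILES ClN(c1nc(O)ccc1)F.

Molecular formula from the SMILES: C5H4ClFN2O.
DoU = (2C + 2 + N − H − X)/2 = (2·5 + 2 + 2 − 4 − 2)/2 = 8/2 = 4.
(Structurally: 1 ring(s) + 3 π bond(s) = 4.)

4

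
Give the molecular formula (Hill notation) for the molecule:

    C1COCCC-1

Heavy atoms from the SMILES: 5 C, 1 O.
Implicit hydrogens by atom environment:
  5 × C: 2 H each → 10
  1 × O: no H
  Total hydrogens = 10.
Molecular formula: C5H10O

C5H10O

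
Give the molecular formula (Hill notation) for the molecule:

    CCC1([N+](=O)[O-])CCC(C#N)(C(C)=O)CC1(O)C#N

C12H15N3O4

Heavy atoms from the SMILES: 12 C, 3 N, 4 O.
Implicit hydrogens by atom environment:
  6 × C: no H
  4 × C: 2 H each → 8
  2 × C: 3 H each → 6
  2 × N: no H
  2 × O: no H
  1 × N (charge +1): no H
  1 × O: 1 H
  1 × O (charge -1): no H
  Total hydrogens = 15.
Molecular formula: C12H15N3O4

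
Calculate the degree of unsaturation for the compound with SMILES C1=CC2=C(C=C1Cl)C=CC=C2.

7

Molecular formula from the SMILES: C10H7Cl.
DoU = (2C + 2 + N − H − X)/2 = (2·10 + 2 + 0 − 7 − 1)/2 = 14/2 = 7.
(Structurally: 2 ring(s) + 5 π bond(s) = 7.)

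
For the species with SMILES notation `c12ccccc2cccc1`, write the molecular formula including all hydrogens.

Heavy atoms from the SMILES: 10 C.
Implicit hydrogens by atom environment:
  8 × C (aromatic): 1 H each → 8
  2 × C (aromatic): no H
  Total hydrogens = 8.
Molecular formula: C10H8

C10H8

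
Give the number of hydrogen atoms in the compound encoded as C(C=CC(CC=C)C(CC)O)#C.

Hydrogens are implicit in SMILES; fill each atom to its normal valence:
  6 × C: 1 H each → 6
  3 × C: 2 H each → 6
  1 × C: 3 H
  1 × C: no H
  1 × O: 1 H
  Total hydrogens = 16.

16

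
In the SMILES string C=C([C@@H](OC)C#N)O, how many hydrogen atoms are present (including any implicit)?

Hydrogens are implicit in SMILES; fill each atom to its normal valence:
  2 × C: no H
  1 × C: 3 H
  1 × C: 2 H
  1 × C: 1 H
  1 × N: no H
  1 × O: 1 H
  1 × O: no H
  Total hydrogens = 7.

7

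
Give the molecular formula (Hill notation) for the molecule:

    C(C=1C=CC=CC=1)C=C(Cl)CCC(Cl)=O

C12H12Cl2O

Heavy atoms from the SMILES: 12 C, 2 Cl, 1 O.
Implicit hydrogens by atom environment:
  5 × C (aromatic): 1 H each → 5
  3 × C: 2 H each → 6
  2 × C: no H
  2 × Cl: no H
  1 × C: 1 H
  1 × C (aromatic): no H
  1 × O: no H
  Total hydrogens = 12.
Molecular formula: C12H12Cl2O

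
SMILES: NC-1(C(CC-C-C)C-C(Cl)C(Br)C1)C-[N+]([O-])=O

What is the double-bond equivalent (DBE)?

2

Molecular formula from the SMILES: C11H20BrClN2O2.
DoU = (2C + 2 + N − H − X)/2 = (2·11 + 2 + 2 − 20 − 2)/2 = 4/2 = 2.
(Structurally: 1 ring(s) + 1 π bond(s) = 2.)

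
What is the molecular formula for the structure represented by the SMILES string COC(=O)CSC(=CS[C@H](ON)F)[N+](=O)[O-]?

C6H9FN2O5S2

Heavy atoms from the SMILES: 6 C, 1 F, 2 N, 5 O, 2 S.
Implicit hydrogens by atom environment:
  4 × O: no H
  2 × C: 1 H each → 2
  2 × C: no H
  2 × S: no H
  1 × C: 3 H
  1 × C: 2 H
  1 × F: no H
  1 × N: 2 H
  1 × N (charge +1): no H
  1 × O (charge -1): no H
  Total hydrogens = 9.
Molecular formula: C6H9FN2O5S2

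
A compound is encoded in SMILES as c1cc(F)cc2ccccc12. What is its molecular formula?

Heavy atoms from the SMILES: 10 C, 1 F.
Implicit hydrogens by atom environment:
  7 × C (aromatic): 1 H each → 7
  3 × C (aromatic): no H
  1 × F: no H
  Total hydrogens = 7.
Molecular formula: C10H7F

C10H7F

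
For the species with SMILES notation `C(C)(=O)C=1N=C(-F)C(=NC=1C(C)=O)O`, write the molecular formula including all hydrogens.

Heavy atoms from the SMILES: 8 C, 1 F, 2 N, 3 O.
Implicit hydrogens by atom environment:
  4 × C (aromatic): no H
  2 × C: 3 H each → 6
  2 × C: no H
  2 × N (aromatic): no H
  2 × O: no H
  1 × F: no H
  1 × O: 1 H
  Total hydrogens = 7.
Molecular formula: C8H7FN2O3

C8H7FN2O3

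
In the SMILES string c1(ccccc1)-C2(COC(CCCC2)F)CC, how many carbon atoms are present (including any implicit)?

The symbol for carbon appears 15 times in the SMILES. Lowercase c denotes aromatic carbon and counts toward C.

15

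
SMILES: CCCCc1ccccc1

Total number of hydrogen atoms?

Hydrogens are implicit in SMILES; fill each atom to its normal valence:
  5 × C (aromatic): 1 H each → 5
  3 × C: 2 H each → 6
  1 × C: 3 H
  1 × C (aromatic): no H
  Total hydrogens = 14.

14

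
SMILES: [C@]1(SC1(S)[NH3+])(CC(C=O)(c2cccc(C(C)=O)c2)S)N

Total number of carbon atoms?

13

The symbol for carbon appears 13 times in the SMILES. Lowercase c denotes aromatic carbon and counts toward C.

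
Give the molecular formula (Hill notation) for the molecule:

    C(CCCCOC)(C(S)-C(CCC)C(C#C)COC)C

C17H32O2S

Heavy atoms from the SMILES: 17 C, 2 O, 1 S.
Implicit hydrogens by atom environment:
  7 × C: 2 H each → 14
  5 × C: 1 H each → 5
  4 × C: 3 H each → 12
  2 × O: no H
  1 × C: no H
  1 × S: 1 H
  Total hydrogens = 32.
Molecular formula: C17H32O2S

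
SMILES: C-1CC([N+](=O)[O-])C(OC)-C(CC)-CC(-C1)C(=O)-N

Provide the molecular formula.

C12H22N2O4

Heavy atoms from the SMILES: 12 C, 2 N, 4 O.
Implicit hydrogens by atom environment:
  5 × C: 2 H each → 10
  4 × C: 1 H each → 4
  3 × O: no H
  2 × C: 3 H each → 6
  1 × C: no H
  1 × N: 2 H
  1 × N (charge +1): no H
  1 × O (charge -1): no H
  Total hydrogens = 22.
Molecular formula: C12H22N2O4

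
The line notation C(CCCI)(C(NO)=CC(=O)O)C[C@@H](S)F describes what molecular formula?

C9H15FINO3S

Heavy atoms from the SMILES: 9 C, 1 F, 1 I, 1 N, 3 O, 1 S.
Implicit hydrogens by atom environment:
  4 × C: 2 H each → 8
  3 × C: 1 H each → 3
  2 × C: no H
  2 × O: 1 H each → 2
  1 × F: no H
  1 × I: no H
  1 × N: 1 H
  1 × O: no H
  1 × S: 1 H
  Total hydrogens = 15.
Molecular formula: C9H15FINO3S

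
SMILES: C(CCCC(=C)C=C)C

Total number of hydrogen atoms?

16

Hydrogens are implicit in SMILES; fill each atom to its normal valence:
  6 × C: 2 H each → 12
  1 × C: 3 H
  1 × C: 1 H
  1 × C: no H
  Total hydrogens = 16.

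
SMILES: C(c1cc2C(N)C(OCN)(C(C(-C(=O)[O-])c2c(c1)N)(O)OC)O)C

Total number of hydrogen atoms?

22

Hydrogens are implicit in SMILES; fill each atom to its normal valence:
  4 × C (aromatic): no H
  3 × C: no H
  3 × N: 2 H each → 6
  3 × O: no H
  2 × C: 3 H each → 6
  2 × C: 2 H each → 4
  2 × C (aromatic): 1 H each → 2
  2 × C: 1 H each → 2
  2 × O: 1 H each → 2
  1 × O (charge -1): no H
  Total hydrogens = 22.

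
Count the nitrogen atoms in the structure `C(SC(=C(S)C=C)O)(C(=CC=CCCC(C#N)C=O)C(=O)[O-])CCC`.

The symbol for nitrogen appears 1 time in the SMILES.

1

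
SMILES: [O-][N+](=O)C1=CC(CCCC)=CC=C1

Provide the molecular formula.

Heavy atoms from the SMILES: 10 C, 1 N, 2 O.
Implicit hydrogens by atom environment:
  4 × C (aromatic): 1 H each → 4
  3 × C: 2 H each → 6
  2 × C (aromatic): no H
  1 × C: 3 H
  1 × N (charge +1): no H
  1 × O: no H
  1 × O (charge -1): no H
  Total hydrogens = 13.
Molecular formula: C10H13NO2

C10H13NO2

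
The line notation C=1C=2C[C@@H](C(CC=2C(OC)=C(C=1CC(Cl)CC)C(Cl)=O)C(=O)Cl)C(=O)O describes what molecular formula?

Heavy atoms from the SMILES: 18 C, 3 Cl, 5 O.
Implicit hydrogens by atom environment:
  5 × C (aromatic): no H
  4 × C: 2 H each → 8
  4 × O: no H
  3 × C: 1 H each → 3
  3 × C: no H
  3 × Cl: no H
  2 × C: 3 H each → 6
  1 × C (aromatic): 1 H
  1 × O: 1 H
  Total hydrogens = 19.
Molecular formula: C18H19Cl3O5

C18H19Cl3O5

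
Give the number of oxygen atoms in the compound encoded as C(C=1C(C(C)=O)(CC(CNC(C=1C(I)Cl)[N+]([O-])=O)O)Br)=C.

4

The symbol for oxygen appears 4 times in the SMILES.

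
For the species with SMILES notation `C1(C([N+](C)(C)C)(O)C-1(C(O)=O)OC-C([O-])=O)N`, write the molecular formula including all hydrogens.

Heavy atoms from the SMILES: 9 C, 2 N, 6 O.
Implicit hydrogens by atom environment:
  4 × C: no H
  3 × C: 3 H each → 9
  3 × O: no H
  2 × O: 1 H each → 2
  1 × C: 2 H
  1 × C: 1 H
  1 × N: 2 H
  1 × N (charge +1): no H
  1 × O (charge -1): no H
  Total hydrogens = 16.
Molecular formula: C9H16N2O6

C9H16N2O6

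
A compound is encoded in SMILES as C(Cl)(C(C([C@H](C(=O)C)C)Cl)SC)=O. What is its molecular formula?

Heavy atoms from the SMILES: 8 C, 2 Cl, 2 O, 1 S.
Implicit hydrogens by atom environment:
  3 × C: 3 H each → 9
  3 × C: 1 H each → 3
  2 × C: no H
  2 × Cl: no H
  2 × O: no H
  1 × S: no H
  Total hydrogens = 12.
Molecular formula: C8H12Cl2O2S

C8H12Cl2O2S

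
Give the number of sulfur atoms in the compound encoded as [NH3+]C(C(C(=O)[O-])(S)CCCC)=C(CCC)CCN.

The symbol for sulfur appears 1 time in the SMILES.

1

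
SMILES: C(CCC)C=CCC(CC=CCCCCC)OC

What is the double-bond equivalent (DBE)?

2

Molecular formula from the SMILES: C17H32O.
DoU = (2C + 2 + N − H − X)/2 = (2·17 + 2 + 0 − 32 − 0)/2 = 4/2 = 2.
(Structurally: 0 ring(s) + 2 π bond(s) = 2.)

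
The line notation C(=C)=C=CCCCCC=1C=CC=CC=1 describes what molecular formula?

C14H16

Heavy atoms from the SMILES: 14 C.
Implicit hydrogens by atom environment:
  5 × C: 2 H each → 10
  5 × C (aromatic): 1 H each → 5
  2 × C: no H
  1 × C: 1 H
  1 × C (aromatic): no H
  Total hydrogens = 16.
Molecular formula: C14H16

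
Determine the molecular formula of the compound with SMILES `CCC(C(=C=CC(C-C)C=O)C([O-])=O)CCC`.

C14H21O3-

Heavy atoms from the SMILES: 14 C, 3 O.
Implicit hydrogens by atom environment:
  4 × C: 2 H each → 8
  4 × C: 1 H each → 4
  3 × C: 3 H each → 9
  3 × C: no H
  2 × O: no H
  1 × O (charge -1): no H
  Total hydrogens = 21.
Net charge -1.
Molecular formula: C14H21O3-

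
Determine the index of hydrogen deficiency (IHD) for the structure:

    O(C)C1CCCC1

Molecular formula from the SMILES: C6H12O.
DoU = (2C + 2 + N − H − X)/2 = (2·6 + 2 + 0 − 12 − 0)/2 = 2/2 = 1.
(Structurally: 1 ring(s) + 0 π bond(s) = 1.)

1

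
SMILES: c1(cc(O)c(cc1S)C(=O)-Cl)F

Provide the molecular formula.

C7H4ClFO2S

Heavy atoms from the SMILES: 7 C, 1 Cl, 1 F, 2 O, 1 S.
Implicit hydrogens by atom environment:
  4 × C (aromatic): no H
  2 × C (aromatic): 1 H each → 2
  1 × C: no H
  1 × Cl: no H
  1 × F: no H
  1 × O: 1 H
  1 × O: no H
  1 × S: 1 H
  Total hydrogens = 4.
Molecular formula: C7H4ClFO2S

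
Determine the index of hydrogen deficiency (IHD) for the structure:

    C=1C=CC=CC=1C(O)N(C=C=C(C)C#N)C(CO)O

Molecular formula from the SMILES: C14H16N2O3.
DoU = (2C + 2 + N − H − X)/2 = (2·14 + 2 + 2 − 16 − 0)/2 = 16/2 = 8.
(Structurally: 1 ring(s) + 7 π bond(s) = 8.)

8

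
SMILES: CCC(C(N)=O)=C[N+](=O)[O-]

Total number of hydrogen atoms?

Hydrogens are implicit in SMILES; fill each atom to its normal valence:
  2 × C: no H
  2 × O: no H
  1 × C: 3 H
  1 × C: 2 H
  1 × C: 1 H
  1 × N: 2 H
  1 × N (charge +1): no H
  1 × O (charge -1): no H
  Total hydrogens = 8.

8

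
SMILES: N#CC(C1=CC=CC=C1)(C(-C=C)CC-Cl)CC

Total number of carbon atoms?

15

The symbol for carbon appears 15 times in the SMILES. (Cl is a single chlorine, not C + l.)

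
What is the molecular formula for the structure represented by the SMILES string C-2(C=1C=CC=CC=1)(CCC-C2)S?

C11H14S

Heavy atoms from the SMILES: 11 C, 1 S.
Implicit hydrogens by atom environment:
  5 × C (aromatic): 1 H each → 5
  4 × C: 2 H each → 8
  1 × C: no H
  1 × C (aromatic): no H
  1 × S: 1 H
  Total hydrogens = 14.
Molecular formula: C11H14S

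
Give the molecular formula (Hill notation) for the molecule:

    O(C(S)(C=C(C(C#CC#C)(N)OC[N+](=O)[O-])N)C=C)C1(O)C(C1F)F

C14H15F2N3O5S

Heavy atoms from the SMILES: 14 C, 2 F, 3 N, 5 O, 1 S.
Implicit hydrogens by atom environment:
  7 × C: no H
  5 × C: 1 H each → 5
  3 × O: no H
  2 × C: 2 H each → 4
  2 × F: no H
  2 × N: 2 H each → 4
  1 × N (charge +1): no H
  1 × O: 1 H
  1 × O (charge -1): no H
  1 × S: 1 H
  Total hydrogens = 15.
Molecular formula: C14H15F2N3O5S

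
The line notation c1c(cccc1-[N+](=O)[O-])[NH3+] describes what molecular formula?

Heavy atoms from the SMILES: 6 C, 2 N, 2 O.
Implicit hydrogens by atom environment:
  4 × C (aromatic): 1 H each → 4
  2 × C (aromatic): no H
  1 × N (charge +1): 3 H
  1 × N (charge +1): no H
  1 × O: no H
  1 × O (charge -1): no H
  Total hydrogens = 7.
Net charge +1.
Molecular formula: C6H7N2O2+

C6H7N2O2+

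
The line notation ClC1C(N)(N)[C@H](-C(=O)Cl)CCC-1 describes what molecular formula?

C7H12Cl2N2O

Heavy atoms from the SMILES: 7 C, 2 Cl, 2 N, 1 O.
Implicit hydrogens by atom environment:
  3 × C: 2 H each → 6
  2 × C: 1 H each → 2
  2 × C: no H
  2 × Cl: no H
  2 × N: 2 H each → 4
  1 × O: no H
  Total hydrogens = 12.
Molecular formula: C7H12Cl2N2O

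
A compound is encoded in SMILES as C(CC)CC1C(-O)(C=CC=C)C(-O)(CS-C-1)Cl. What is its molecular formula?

Heavy atoms from the SMILES: 13 C, 1 Cl, 2 O, 1 S.
Implicit hydrogens by atom environment:
  6 × C: 2 H each → 12
  4 × C: 1 H each → 4
  2 × C: no H
  2 × O: 1 H each → 2
  1 × C: 3 H
  1 × Cl: no H
  1 × S: no H
  Total hydrogens = 21.
Molecular formula: C13H21ClO2S

C13H21ClO2S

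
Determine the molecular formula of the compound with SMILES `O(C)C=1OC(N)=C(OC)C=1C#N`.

Heavy atoms from the SMILES: 7 C, 2 N, 3 O.
Implicit hydrogens by atom environment:
  4 × C (aromatic): no H
  2 × C: 3 H each → 6
  2 × O: no H
  1 × C: no H
  1 × N: 2 H
  1 × N: no H
  1 × O (aromatic): no H
  Total hydrogens = 8.
Molecular formula: C7H8N2O3

C7H8N2O3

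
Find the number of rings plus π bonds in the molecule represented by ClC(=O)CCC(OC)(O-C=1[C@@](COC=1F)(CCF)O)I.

3

Molecular formula from the SMILES: C11H14ClF2IO5.
DoU = (2C + 2 + N − H − X)/2 = (2·11 + 2 + 0 − 14 − 4)/2 = 6/2 = 3.
(Structurally: 1 ring(s) + 2 π bond(s) = 3.)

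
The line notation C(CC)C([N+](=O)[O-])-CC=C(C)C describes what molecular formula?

C9H17NO2

Heavy atoms from the SMILES: 9 C, 1 N, 2 O.
Implicit hydrogens by atom environment:
  3 × C: 3 H each → 9
  3 × C: 2 H each → 6
  2 × C: 1 H each → 2
  1 × C: no H
  1 × N (charge +1): no H
  1 × O: no H
  1 × O (charge -1): no H
  Total hydrogens = 17.
Molecular formula: C9H17NO2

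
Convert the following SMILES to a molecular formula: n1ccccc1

Heavy atoms from the SMILES: 5 C, 1 N.
Implicit hydrogens by atom environment:
  5 × C (aromatic): 1 H each → 5
  1 × N (aromatic): no H
  Total hydrogens = 5.
Molecular formula: C5H5N

C5H5N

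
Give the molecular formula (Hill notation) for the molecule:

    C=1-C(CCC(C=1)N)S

Heavy atoms from the SMILES: 6 C, 1 N, 1 S.
Implicit hydrogens by atom environment:
  4 × C: 1 H each → 4
  2 × C: 2 H each → 4
  1 × N: 2 H
  1 × S: 1 H
  Total hydrogens = 11.
Molecular formula: C6H11NS

C6H11NS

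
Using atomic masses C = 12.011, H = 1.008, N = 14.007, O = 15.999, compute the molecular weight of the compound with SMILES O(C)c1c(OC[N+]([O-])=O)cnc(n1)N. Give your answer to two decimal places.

Molecular formula: C6H8N4O4.
M = 6×12.011 + 8×1.008 + 4×14.007 + 4×15.999 = 200.15 g/mol.

200.15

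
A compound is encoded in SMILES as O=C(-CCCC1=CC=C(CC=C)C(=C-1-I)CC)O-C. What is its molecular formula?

Heavy atoms from the SMILES: 16 C, 1 I, 2 O.
Implicit hydrogens by atom environment:
  6 × C: 2 H each → 12
  4 × C (aromatic): no H
  2 × C: 3 H each → 6
  2 × C (aromatic): 1 H each → 2
  2 × O: no H
  1 × C: 1 H
  1 × C: no H
  1 × I: no H
  Total hydrogens = 21.
Molecular formula: C16H21IO2

C16H21IO2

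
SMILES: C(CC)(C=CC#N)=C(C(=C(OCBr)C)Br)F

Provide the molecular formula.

C11H12Br2FNO

Heavy atoms from the SMILES: 2 Br, 11 C, 1 F, 1 N, 1 O.
Implicit hydrogens by atom environment:
  5 × C: no H
  2 × Br: no H
  2 × C: 3 H each → 6
  2 × C: 2 H each → 4
  2 × C: 1 H each → 2
  1 × F: no H
  1 × N: no H
  1 × O: no H
  Total hydrogens = 12.
Molecular formula: C11H12Br2FNO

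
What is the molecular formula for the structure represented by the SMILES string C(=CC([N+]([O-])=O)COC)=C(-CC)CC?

C10H17NO3

Heavy atoms from the SMILES: 10 C, 1 N, 3 O.
Implicit hydrogens by atom environment:
  3 × C: 3 H each → 9
  3 × C: 2 H each → 6
  2 × C: 1 H each → 2
  2 × C: no H
  2 × O: no H
  1 × N (charge +1): no H
  1 × O (charge -1): no H
  Total hydrogens = 17.
Molecular formula: C10H17NO3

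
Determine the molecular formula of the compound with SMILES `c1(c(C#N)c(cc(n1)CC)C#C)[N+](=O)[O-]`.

Heavy atoms from the SMILES: 10 C, 3 N, 2 O.
Implicit hydrogens by atom environment:
  4 × C (aromatic): no H
  2 × C: no H
  1 × C: 3 H
  1 × C: 2 H
  1 × C (aromatic): 1 H
  1 × C: 1 H
  1 × N (aromatic): no H
  1 × N: no H
  1 × N (charge +1): no H
  1 × O: no H
  1 × O (charge -1): no H
  Total hydrogens = 7.
Molecular formula: C10H7N3O2

C10H7N3O2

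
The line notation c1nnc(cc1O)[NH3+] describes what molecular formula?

C4H6N3O+

Heavy atoms from the SMILES: 4 C, 3 N, 1 O.
Implicit hydrogens by atom environment:
  2 × C (aromatic): 1 H each → 2
  2 × C (aromatic): no H
  2 × N (aromatic): no H
  1 × N (charge +1): 3 H
  1 × O: 1 H
  Total hydrogens = 6.
Net charge +1.
Molecular formula: C4H6N3O+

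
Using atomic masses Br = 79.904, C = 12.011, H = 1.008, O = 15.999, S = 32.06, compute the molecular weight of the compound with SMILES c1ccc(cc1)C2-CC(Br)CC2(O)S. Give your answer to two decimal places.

273.19

Molecular formula: C11H13BrOS.
M = 1×79.904 + 11×12.011 + 13×1.008 + 1×15.999 + 1×32.06 = 273.19 g/mol.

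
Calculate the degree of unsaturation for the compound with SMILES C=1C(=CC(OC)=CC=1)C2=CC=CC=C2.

8

Molecular formula from the SMILES: C13H12O.
DoU = (2C + 2 + N − H − X)/2 = (2·13 + 2 + 0 − 12 − 0)/2 = 16/2 = 8.
(Structurally: 2 ring(s) + 6 π bond(s) = 8.)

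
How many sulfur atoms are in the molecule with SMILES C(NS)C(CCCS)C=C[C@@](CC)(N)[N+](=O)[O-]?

2

The symbol for sulfur appears 2 times in the SMILES.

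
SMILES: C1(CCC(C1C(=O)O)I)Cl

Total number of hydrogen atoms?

Hydrogens are implicit in SMILES; fill each atom to its normal valence:
  3 × C: 1 H each → 3
  2 × C: 2 H each → 4
  1 × C: no H
  1 × Cl: no H
  1 × I: no H
  1 × O: 1 H
  1 × O: no H
  Total hydrogens = 8.

8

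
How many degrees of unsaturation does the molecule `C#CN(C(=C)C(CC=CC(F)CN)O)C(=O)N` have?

Molecular formula from the SMILES: C11H16FN3O2.
DoU = (2C + 2 + N − H − X)/2 = (2·11 + 2 + 3 − 16 − 1)/2 = 10/2 = 5.
(Structurally: 0 ring(s) + 5 π bond(s) = 5.)

5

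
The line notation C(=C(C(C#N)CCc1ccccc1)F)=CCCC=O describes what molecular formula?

C16H16FNO

Heavy atoms from the SMILES: 16 C, 1 F, 1 N, 1 O.
Implicit hydrogens by atom environment:
  5 × C (aromatic): 1 H each → 5
  4 × C: 2 H each → 8
  3 × C: 1 H each → 3
  3 × C: no H
  1 × C (aromatic): no H
  1 × F: no H
  1 × N: no H
  1 × O: no H
  Total hydrogens = 16.
Molecular formula: C16H16FNO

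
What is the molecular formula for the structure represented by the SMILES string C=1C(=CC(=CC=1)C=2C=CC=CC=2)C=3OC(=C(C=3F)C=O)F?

C17H10F2O2

Heavy atoms from the SMILES: 17 C, 2 F, 2 O.
Implicit hydrogens by atom environment:
  9 × C (aromatic): 1 H each → 9
  7 × C (aromatic): no H
  2 × F: no H
  1 × C: 1 H
  1 × O (aromatic): no H
  1 × O: no H
  Total hydrogens = 10.
Molecular formula: C17H10F2O2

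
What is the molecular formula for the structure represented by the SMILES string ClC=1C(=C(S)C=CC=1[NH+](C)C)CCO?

C10H15ClNOS+

Heavy atoms from the SMILES: 10 C, 1 Cl, 1 N, 1 O, 1 S.
Implicit hydrogens by atom environment:
  4 × C (aromatic): no H
  2 × C: 3 H each → 6
  2 × C: 2 H each → 4
  2 × C (aromatic): 1 H each → 2
  1 × Cl: no H
  1 × N (charge +1): 1 H
  1 × O: 1 H
  1 × S: 1 H
  Total hydrogens = 15.
Net charge +1.
Molecular formula: C10H15ClNOS+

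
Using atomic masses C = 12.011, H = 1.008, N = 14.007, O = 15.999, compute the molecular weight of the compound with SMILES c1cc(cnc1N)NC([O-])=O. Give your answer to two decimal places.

Molecular formula: C6H6N3O2-.
M = 6×12.011 + 6×1.008 + 3×14.007 + 2×15.999 = 152.13 g/mol.

152.13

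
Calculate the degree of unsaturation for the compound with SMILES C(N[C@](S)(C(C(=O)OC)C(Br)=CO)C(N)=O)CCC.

Molecular formula from the SMILES: C11H19BrN2O4S.
DoU = (2C + 2 + N − H − X)/2 = (2·11 + 2 + 2 − 19 − 1)/2 = 6/2 = 3.
(Structurally: 0 ring(s) + 3 π bond(s) = 3.)

3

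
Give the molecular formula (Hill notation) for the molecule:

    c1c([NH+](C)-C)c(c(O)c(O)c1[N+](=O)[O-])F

C8H10FN2O4+

Heavy atoms from the SMILES: 8 C, 1 F, 2 N, 4 O.
Implicit hydrogens by atom environment:
  5 × C (aromatic): no H
  2 × C: 3 H each → 6
  2 × O: 1 H each → 2
  1 × C (aromatic): 1 H
  1 × F: no H
  1 × N (charge +1): 1 H
  1 × N (charge +1): no H
  1 × O: no H
  1 × O (charge -1): no H
  Total hydrogens = 10.
Net charge +1.
Molecular formula: C8H10FN2O4+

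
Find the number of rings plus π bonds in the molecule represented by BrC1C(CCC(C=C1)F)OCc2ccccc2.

Molecular formula from the SMILES: C14H16BrFO.
DoU = (2C + 2 + N − H − X)/2 = (2·14 + 2 + 0 − 16 − 2)/2 = 12/2 = 6.
(Structurally: 2 ring(s) + 4 π bond(s) = 6.)

6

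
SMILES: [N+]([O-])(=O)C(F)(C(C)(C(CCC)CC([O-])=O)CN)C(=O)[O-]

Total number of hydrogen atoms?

17

Hydrogens are implicit in SMILES; fill each atom to its normal valence:
  4 × C: 2 H each → 8
  4 × C: no H
  3 × O: no H
  3 × O (charge -1): no H
  2 × C: 3 H each → 6
  1 × C: 1 H
  1 × F: no H
  1 × N: 2 H
  1 × N (charge +1): no H
  Total hydrogens = 17.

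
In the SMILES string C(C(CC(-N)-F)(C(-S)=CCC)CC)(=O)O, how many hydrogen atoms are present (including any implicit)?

Hydrogens are implicit in SMILES; fill each atom to its normal valence:
  3 × C: 2 H each → 6
  3 × C: no H
  2 × C: 3 H each → 6
  2 × C: 1 H each → 2
  1 × F: no H
  1 × N: 2 H
  1 × O: 1 H
  1 × O: no H
  1 × S: 1 H
  Total hydrogens = 18.

18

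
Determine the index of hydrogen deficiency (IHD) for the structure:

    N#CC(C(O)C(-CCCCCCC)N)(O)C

2

Molecular formula from the SMILES: C12H24N2O2.
DoU = (2C + 2 + N − H − X)/2 = (2·12 + 2 + 2 − 24 − 0)/2 = 4/2 = 2.
(Structurally: 0 ring(s) + 2 π bond(s) = 2.)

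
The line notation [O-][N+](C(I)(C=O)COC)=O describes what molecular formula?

Heavy atoms from the SMILES: 4 C, 1 I, 1 N, 4 O.
Implicit hydrogens by atom environment:
  3 × O: no H
  1 × C: 3 H
  1 × C: 2 H
  1 × C: 1 H
  1 × C: no H
  1 × I: no H
  1 × N (charge +1): no H
  1 × O (charge -1): no H
  Total hydrogens = 6.
Molecular formula: C4H6INO4

C4H6INO4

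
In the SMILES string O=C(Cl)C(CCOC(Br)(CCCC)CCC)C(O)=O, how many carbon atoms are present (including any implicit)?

The symbol for carbon appears 13 times in the SMILES. (Cl is a single chlorine, not C + l.)

13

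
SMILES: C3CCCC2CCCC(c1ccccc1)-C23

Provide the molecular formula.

C16H22

Heavy atoms from the SMILES: 16 C.
Implicit hydrogens by atom environment:
  7 × C: 2 H each → 14
  5 × C (aromatic): 1 H each → 5
  3 × C: 1 H each → 3
  1 × C (aromatic): no H
  Total hydrogens = 22.
Molecular formula: C16H22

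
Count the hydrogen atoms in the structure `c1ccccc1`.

Hydrogens are implicit in SMILES; fill each atom to its normal valence:
  6 × C (aromatic): 1 H each → 6
  Total hydrogens = 6.

6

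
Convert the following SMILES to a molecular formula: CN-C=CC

Heavy atoms from the SMILES: 4 C, 1 N.
Implicit hydrogens by atom environment:
  2 × C: 3 H each → 6
  2 × C: 1 H each → 2
  1 × N: 1 H
  Total hydrogens = 9.
Molecular formula: C4H9N

C4H9N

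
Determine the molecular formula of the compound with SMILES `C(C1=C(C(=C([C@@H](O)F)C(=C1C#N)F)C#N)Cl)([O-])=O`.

Heavy atoms from the SMILES: 10 C, 1 Cl, 2 F, 2 N, 3 O.
Implicit hydrogens by atom environment:
  6 × C (aromatic): no H
  3 × C: no H
  2 × F: no H
  2 × N: no H
  1 × C: 1 H
  1 × Cl: no H
  1 × O: 1 H
  1 × O: no H
  1 × O (charge -1): no H
  Total hydrogens = 2.
Net charge -1.
Molecular formula: C10H2ClF2N2O3-

C10H2ClF2N2O3-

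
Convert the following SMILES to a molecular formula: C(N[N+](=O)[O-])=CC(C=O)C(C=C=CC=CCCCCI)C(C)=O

Heavy atoms from the SMILES: 16 C, 1 I, 2 N, 4 O.
Implicit hydrogens by atom environment:
  9 × C: 1 H each → 9
  4 × C: 2 H each → 8
  3 × O: no H
  2 × C: no H
  1 × C: 3 H
  1 × I: no H
  1 × N: 1 H
  1 × N (charge +1): no H
  1 × O (charge -1): no H
  Total hydrogens = 21.
Molecular formula: C16H21IN2O4

C16H21IN2O4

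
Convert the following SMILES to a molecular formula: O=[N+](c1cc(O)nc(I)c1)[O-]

Heavy atoms from the SMILES: 5 C, 1 I, 2 N, 3 O.
Implicit hydrogens by atom environment:
  3 × C (aromatic): no H
  2 × C (aromatic): 1 H each → 2
  1 × I: no H
  1 × N (aromatic): no H
  1 × N (charge +1): no H
  1 × O: 1 H
  1 × O: no H
  1 × O (charge -1): no H
  Total hydrogens = 3.
Molecular formula: C5H3IN2O3

C5H3IN2O3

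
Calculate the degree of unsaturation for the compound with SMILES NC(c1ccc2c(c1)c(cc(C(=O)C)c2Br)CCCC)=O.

Molecular formula from the SMILES: C17H18BrNO2.
DoU = (2C + 2 + N − H − X)/2 = (2·17 + 2 + 1 − 18 − 1)/2 = 18/2 = 9.
(Structurally: 2 ring(s) + 7 π bond(s) = 9.)

9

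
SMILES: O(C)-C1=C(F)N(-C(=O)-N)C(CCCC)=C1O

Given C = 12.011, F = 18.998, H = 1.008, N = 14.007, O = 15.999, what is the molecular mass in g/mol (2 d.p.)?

Molecular formula: C10H15FN2O3.
M = 10×12.011 + 1×18.998 + 15×1.008 + 2×14.007 + 3×15.999 = 230.24 g/mol.

230.24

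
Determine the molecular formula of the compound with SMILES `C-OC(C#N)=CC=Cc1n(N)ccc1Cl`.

C10H10ClN3O

Heavy atoms from the SMILES: 10 C, 1 Cl, 3 N, 1 O.
Implicit hydrogens by atom environment:
  3 × C: 1 H each → 3
  2 × C (aromatic): 1 H each → 2
  2 × C (aromatic): no H
  2 × C: no H
  1 × C: 3 H
  1 × Cl: no H
  1 × N: 2 H
  1 × N (aromatic): no H
  1 × N: no H
  1 × O: no H
  Total hydrogens = 10.
Molecular formula: C10H10ClN3O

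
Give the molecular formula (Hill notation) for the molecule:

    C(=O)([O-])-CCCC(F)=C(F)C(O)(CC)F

C9H12F3O3-

Heavy atoms from the SMILES: 9 C, 3 F, 3 O.
Implicit hydrogens by atom environment:
  4 × C: 2 H each → 8
  4 × C: no H
  3 × F: no H
  1 × C: 3 H
  1 × O: 1 H
  1 × O: no H
  1 × O (charge -1): no H
  Total hydrogens = 12.
Net charge -1.
Molecular formula: C9H12F3O3-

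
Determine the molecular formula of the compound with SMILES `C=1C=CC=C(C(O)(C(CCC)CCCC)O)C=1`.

Heavy atoms from the SMILES: 15 C, 2 O.
Implicit hydrogens by atom environment:
  5 × C: 2 H each → 10
  5 × C (aromatic): 1 H each → 5
  2 × C: 3 H each → 6
  2 × O: 1 H each → 2
  1 × C: 1 H
  1 × C: no H
  1 × C (aromatic): no H
  Total hydrogens = 24.
Molecular formula: C15H24O2

C15H24O2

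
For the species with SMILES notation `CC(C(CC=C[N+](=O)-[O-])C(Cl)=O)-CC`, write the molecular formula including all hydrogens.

C9H14ClNO3

Heavy atoms from the SMILES: 9 C, 1 Cl, 1 N, 3 O.
Implicit hydrogens by atom environment:
  4 × C: 1 H each → 4
  2 × C: 3 H each → 6
  2 × C: 2 H each → 4
  2 × O: no H
  1 × C: no H
  1 × Cl: no H
  1 × N (charge +1): no H
  1 × O (charge -1): no H
  Total hydrogens = 14.
Molecular formula: C9H14ClNO3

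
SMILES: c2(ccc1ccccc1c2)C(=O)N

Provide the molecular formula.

C11H9NO

Heavy atoms from the SMILES: 11 C, 1 N, 1 O.
Implicit hydrogens by atom environment:
  7 × C (aromatic): 1 H each → 7
  3 × C (aromatic): no H
  1 × C: no H
  1 × N: 2 H
  1 × O: no H
  Total hydrogens = 9.
Molecular formula: C11H9NO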